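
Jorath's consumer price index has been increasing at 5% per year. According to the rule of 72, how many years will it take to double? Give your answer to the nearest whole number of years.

approximately 14 years

At 5%, doubling takes about 72/5 = 14.40 years.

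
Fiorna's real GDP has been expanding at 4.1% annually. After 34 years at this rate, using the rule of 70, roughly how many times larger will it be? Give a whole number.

Doubling time ≈ 70/4.1 = 17.07 years.
34/17.07 ≈ 2 doublings, so about 2^2 = 4×.

around 4 times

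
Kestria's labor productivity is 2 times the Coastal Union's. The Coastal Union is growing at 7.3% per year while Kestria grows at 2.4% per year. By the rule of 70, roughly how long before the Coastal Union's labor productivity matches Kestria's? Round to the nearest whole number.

The growth-rate gap is 7.3% − 2.4% = 4.9 percentage points.
So the ratio between them halves every 70/4.9 ≈ 14.29 years.
A 2 times gap closes after 1 halving: 1 × 14.29 ≈ 14 years.

≈ 14 years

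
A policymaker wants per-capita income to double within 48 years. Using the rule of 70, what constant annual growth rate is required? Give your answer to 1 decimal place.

70 / 48 ≈ 1.46, so about 1.5% annually.

approximately 1.5%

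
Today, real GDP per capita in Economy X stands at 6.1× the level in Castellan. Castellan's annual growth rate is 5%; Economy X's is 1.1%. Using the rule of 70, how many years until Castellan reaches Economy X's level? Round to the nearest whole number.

Castellan gains on Economy X at 5% − 1.1% = 3.9 points a year.
At that relative rate the gap halves every 70/3.9 ≈ 17.95 years.
A 6.1× gap takes log₂(6.1) ≈ 2.61 halvings to close: 2.61 × 17.95 ≈ 47 years.

roughly 47 years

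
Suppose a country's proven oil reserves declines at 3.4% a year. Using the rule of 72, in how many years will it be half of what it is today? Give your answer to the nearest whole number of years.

Falling at 3.4%, it halves about every 72/3.4 = 21.18 years.

approximately 21 years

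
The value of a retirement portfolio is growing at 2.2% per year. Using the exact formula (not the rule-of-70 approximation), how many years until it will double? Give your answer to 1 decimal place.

31.9 years

t = ln(2) / ln(1 + 0.022) = 0.6931 / 0.021761 ≈ 31.85.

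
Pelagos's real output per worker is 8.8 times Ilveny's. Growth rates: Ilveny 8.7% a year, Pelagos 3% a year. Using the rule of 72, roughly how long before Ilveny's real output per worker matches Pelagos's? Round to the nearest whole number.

What matters is the difference: 5.7 pp.
Rule of 72 on the gap: the ratio halves every 72/5.7 ≈ 12.63 years.
An 8.8 times gap takes log₂(8.8) ≈ 3.14 halvings to close: 3.14 × 12.63 ≈ 40 years.

40 years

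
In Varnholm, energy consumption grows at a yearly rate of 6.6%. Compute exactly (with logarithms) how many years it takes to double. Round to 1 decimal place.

t = ln(2) / ln(1 + 0.066) = 0.6931 / 0.063913 ≈ 10.84.

10.8 years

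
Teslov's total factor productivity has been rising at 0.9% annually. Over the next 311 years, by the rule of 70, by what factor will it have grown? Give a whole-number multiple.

16 times

Doubling time ≈ 70/0.9 = 77.78 years.
311/77.78 ≈ 4 doublings, so about 2^4 = 16×.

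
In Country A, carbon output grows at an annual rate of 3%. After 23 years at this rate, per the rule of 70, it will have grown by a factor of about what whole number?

70/3 ≈ 23.33 years per doubling.
23 years fits 1 doubling: 2^1 = 2.

about 2 times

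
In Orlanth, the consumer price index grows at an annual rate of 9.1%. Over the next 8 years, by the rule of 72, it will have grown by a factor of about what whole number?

At 9.1% one doubling takes ≈ 7.91 years; 8 years is 1 of them, so ×2.

≈ 2 times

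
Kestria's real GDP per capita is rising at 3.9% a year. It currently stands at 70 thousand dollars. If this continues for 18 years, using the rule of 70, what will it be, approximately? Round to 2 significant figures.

about 140 thousand dollars

It doubles every 70/3.9 ≈ 17.95 years, so 18 years is 1.00 doublings.
2^1.00 ≈ 2.00; 70 × 2.00 ≈ 140 thousand dollars.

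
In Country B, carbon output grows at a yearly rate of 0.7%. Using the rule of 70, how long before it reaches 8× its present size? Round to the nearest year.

300 years

One doubling takes 70/0.7 = 100.00 years.
8× is 3 doublings, so 3 × 100.00 ≈ 300 years.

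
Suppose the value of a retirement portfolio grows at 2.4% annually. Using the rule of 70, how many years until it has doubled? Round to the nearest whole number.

roughly 29 years

Doubling time ≈ 70 / 2.4 = 29.17 years.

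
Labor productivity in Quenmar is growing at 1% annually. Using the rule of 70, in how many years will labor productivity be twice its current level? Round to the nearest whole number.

Doubling time ≈ 70 / 1 = 70.00 years.

around 70 years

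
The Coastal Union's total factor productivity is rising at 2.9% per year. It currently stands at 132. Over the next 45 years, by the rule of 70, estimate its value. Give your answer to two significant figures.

It doubles every 70/2.9 ≈ 24.14 years, so 45 years is 1.86 doublings.
2^1.86 ≈ 3.63; 132 × 3.63 ≈ 480.

around 480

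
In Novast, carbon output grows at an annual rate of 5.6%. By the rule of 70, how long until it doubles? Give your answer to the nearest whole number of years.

Doubling time ≈ 70 / 5.6 = 12.50 years.

about 13 years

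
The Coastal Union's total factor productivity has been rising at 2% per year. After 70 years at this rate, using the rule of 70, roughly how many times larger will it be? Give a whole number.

about 4 times

70/2 ≈ 35.00 years per doubling.
70 years fits 2 doublings: 2^2 = 4.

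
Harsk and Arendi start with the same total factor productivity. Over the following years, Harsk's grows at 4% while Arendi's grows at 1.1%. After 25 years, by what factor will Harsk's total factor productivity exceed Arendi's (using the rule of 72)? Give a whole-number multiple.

Only the 2.9-point difference matters.
72/2.9 ≈ 24.83 years per doubling of the ratio; 25 years gives 1.01 doublings, so ≈ 2×.

around 2 times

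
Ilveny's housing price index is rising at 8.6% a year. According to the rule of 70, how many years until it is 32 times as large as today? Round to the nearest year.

One doubling takes 70/8.6 = 8.14 years.
32 = 2^5, so 5 doublings → 41 years.

≈ 41 years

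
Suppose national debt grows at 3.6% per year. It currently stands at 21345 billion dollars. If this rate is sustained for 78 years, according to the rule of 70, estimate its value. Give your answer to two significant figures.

roughly 340000 billion dollars

Doubling time ≈ 70/3.6 = 19.44 years.
78 years is 78/19.44 ≈ 4.01 doublings, a factor of 2^4.01 ≈ 16.11.
21345 × 16.11 ≈ 340000 billion dollars.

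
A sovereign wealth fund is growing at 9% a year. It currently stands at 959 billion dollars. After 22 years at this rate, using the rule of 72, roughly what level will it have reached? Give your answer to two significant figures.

It doubles every 72/9 ≈ 8.00 years, so 22 years is 2.75 doublings.
2^2.75 ≈ 6.73; 959 × 6.73 ≈ 6500 billion dollars.

around 6500 billion dollars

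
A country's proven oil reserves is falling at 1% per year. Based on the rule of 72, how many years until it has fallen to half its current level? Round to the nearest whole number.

around 72 years

The rule works in reverse for decay: 72/1 ≈ 72.00 years to halve.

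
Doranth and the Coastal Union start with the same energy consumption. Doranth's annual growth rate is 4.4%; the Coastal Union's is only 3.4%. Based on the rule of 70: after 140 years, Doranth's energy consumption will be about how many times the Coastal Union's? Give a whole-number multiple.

Rate gap = 4.4% − 3.4% = 1 point.
The ratio doubles every 70/1 ≈ 70.00 years.
140/70.00 ≈ 2.00 doublings → ratio ≈ 2^2.00 ≈ 4.

approximately 4 times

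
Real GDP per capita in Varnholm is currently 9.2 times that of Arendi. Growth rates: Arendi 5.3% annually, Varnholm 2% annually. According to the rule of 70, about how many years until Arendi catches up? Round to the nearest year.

Arendi gains on Varnholm at 5.3% − 2% = 3.3 points a year.
At that relative rate the gap halves every 70/3.3 ≈ 21.21 years.
A 9.2 times gap takes log₂(9.2) ≈ 3.20 halvings to close: 3.20 × 21.21 ≈ 68 years.

≈ 68 years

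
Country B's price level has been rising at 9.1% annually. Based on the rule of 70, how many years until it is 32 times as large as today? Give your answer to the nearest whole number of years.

At 9.1% it doubles every 70/9.1 ≈ 7.69 years.
32× is 5 doublings, so 5 × 7.69 ≈ 38 years.

≈ 38 years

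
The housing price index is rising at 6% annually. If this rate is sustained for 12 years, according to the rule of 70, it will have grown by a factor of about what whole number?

2 times

At 6% one doubling takes ≈ 11.67 years; 12 years is 1 of them, so ×2.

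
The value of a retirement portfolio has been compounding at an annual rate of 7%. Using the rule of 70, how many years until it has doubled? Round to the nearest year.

around 10 years

Doubling time ≈ 70 / 7 = 10.00 years.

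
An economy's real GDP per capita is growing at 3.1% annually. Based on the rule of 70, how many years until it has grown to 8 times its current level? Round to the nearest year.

≈ 68 years

Doubling time ≈ 70/3.1 = 22.58 years.
8× is 3 doublings, so 3 × 22.58 ≈ 68 years.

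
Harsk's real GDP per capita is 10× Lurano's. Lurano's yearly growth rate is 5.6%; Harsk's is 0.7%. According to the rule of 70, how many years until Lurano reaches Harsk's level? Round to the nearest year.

What matters is the difference: 4.9 pp.
Rule of 70 on the gap: the ratio halves every 70/4.9 ≈ 14.29 years.
A 10× gap takes log₂(10) ≈ 3.32 halvings to close: 3.32 × 14.29 ≈ 47 years.

47 years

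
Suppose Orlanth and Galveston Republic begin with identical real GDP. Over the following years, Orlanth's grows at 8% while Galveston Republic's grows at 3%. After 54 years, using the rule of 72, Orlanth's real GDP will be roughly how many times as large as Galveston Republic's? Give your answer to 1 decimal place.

Rate gap = 8% − 3% = 5 points.
The ratio doubles every 72/5 ≈ 14.40 years.
54/14.40 ≈ 3.75 doublings → ratio ≈ 2^3.75 ≈ 13.5.

roughly 13.5 times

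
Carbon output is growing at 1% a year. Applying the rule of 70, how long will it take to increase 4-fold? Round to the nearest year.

roughly 140 years

At 1% it doubles every 70/1 ≈ 70.00 years.
Getting to 4× needs 2 doublings: 2 × 70.00 ≈ 140 years.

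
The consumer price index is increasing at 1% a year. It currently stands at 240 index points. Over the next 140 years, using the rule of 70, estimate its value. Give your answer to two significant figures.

about 960 index points

It doubles every 70/1 ≈ 70.00 years, so 140 years is 2.00 doublings.
2^2.00 ≈ 4.00; 240 × 4.00 ≈ 960 index points.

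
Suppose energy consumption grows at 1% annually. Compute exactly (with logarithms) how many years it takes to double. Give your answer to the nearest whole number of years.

70 years

t = ln(2) / ln(1 + 0.01) = 0.6931 / 0.009950 ≈ 69.66.
≈ 70 years.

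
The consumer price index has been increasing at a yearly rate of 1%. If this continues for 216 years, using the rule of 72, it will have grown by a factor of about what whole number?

approximately 8 times

72/1 ≈ 72.00 years per doubling.
216 years fits 3 doublings: 2^3 = 8.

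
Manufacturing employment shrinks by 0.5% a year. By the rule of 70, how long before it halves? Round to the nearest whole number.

Halving time ≈ 70 / 0.5 = 140.00 → 140 years.

around 140 years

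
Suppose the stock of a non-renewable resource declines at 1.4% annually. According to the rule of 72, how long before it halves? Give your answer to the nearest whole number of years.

approximately 51 years

Falling at 1.4%, it halves about every 72/1.4 = 51.43 years.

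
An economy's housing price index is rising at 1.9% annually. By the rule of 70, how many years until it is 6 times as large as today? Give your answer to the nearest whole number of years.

95 years

At 1.9% it doubles every 70/1.9 ≈ 36.84 years.
Reaching 6× takes log₂(6) ≈ 2.58 doublings.
2.58 × 36.84 ≈ 95 years.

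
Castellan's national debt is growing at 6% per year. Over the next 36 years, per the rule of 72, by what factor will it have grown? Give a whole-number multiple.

around 8 times

At 6% one doubling takes ≈ 12.00 years; 36 years is 3 of them, so ×8.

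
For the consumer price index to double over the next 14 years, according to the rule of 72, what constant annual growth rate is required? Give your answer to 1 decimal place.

72 / 14 ≈ 5.14, so about 5.1% annually.

around 5.1%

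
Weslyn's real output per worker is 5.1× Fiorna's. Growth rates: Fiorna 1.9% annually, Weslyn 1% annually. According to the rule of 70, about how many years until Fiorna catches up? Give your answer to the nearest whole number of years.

Fiorna gains on Weslyn at 1.9% − 1% = 0.9 points a year.
At that relative rate the gap halves every 70/0.9 ≈ 77.78 years.
A 5.1× gap takes log₂(5.1) ≈ 2.35 halvings to close: 2.35 × 77.78 ≈ 183 years.

≈ 183 years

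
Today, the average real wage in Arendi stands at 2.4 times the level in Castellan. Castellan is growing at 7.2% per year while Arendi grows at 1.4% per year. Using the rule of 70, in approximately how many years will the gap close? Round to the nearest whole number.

Castellan gains on Arendi at 7.2% − 1.4% = 5.8 points a year.
At that relative rate the gap halves every 70/5.8 ≈ 12.07 years.
A 2.4 times gap takes log₂(2.4) ≈ 1.26 halvings to close: 1.26 × 12.07 ≈ 15 years.

around 15 years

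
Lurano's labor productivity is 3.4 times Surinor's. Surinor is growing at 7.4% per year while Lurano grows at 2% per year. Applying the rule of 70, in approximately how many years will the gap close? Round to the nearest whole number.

Surinor gains on Lurano at 7.4% − 2% = 5.4 points a year.
At that relative rate the gap halves every 70/5.4 ≈ 12.96 years.
A 3.4 times gap takes log₂(3.4) ≈ 1.77 halvings to close: 1.77 × 12.96 ≈ 23 years.

≈ 23 years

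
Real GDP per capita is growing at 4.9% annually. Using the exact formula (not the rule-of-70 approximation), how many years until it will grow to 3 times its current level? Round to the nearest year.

t = ln(3) / ln(1 + 0.049) = 1.0986 / 0.047837 ≈ 22.97.
≈ 23 years.

23 years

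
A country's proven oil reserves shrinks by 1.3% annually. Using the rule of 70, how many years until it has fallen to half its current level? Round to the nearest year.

about 54 years

Halving time ≈ 70 / 1.3 = 53.85 → 54 years.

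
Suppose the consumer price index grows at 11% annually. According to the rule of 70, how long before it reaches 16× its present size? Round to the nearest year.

One doubling takes 70/11 = 6.36 years.
16 = 2^4, so 4 doublings → 25 years.

25 years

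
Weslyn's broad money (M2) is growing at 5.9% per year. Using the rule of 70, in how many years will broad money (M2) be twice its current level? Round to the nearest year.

approximately 12 years

70/5.9 ≈ 11.86, so it doubles roughly every 12 years.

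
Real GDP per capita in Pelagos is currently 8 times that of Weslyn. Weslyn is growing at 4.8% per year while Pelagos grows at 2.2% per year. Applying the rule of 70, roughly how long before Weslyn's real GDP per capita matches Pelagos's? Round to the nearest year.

What matters is the difference: 2.6 pp.
Rule of 70 on the gap: the ratio halves every 70/2.6 ≈ 26.92 years.
An 8 times gap closes after 3 halvings: 3 × 26.92 ≈ 81 years.

approximately 81 years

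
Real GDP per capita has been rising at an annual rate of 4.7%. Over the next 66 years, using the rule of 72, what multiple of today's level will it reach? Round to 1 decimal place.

roughly 19.8 times

Doubles every ≈ 15.32 years (72/4.7).
66 years is 4.31 doublings; 2^4.31 ≈ 19.8×.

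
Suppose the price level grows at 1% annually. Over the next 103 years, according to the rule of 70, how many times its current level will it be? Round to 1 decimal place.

≈ 2.8 times

Doubles every ≈ 70.00 years (70/1).
103 years is 1.47 doublings; 2^1.47 ≈ 2.8×.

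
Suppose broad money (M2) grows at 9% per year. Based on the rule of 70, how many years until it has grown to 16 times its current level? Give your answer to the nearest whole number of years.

≈ 31 years

At 9% it doubles every 70/9 ≈ 7.78 years.
Getting to 16× needs 4 doublings: 4 × 7.78 ≈ 31 years.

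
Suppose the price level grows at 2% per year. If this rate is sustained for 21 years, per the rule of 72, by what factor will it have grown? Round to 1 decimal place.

Doubling time ≈ 72/2 = 36.00 years.
21 years / 36.00 ≈ 0.58 doublings → factor 2^0.58 ≈ 1.5.

approximately 1.5 times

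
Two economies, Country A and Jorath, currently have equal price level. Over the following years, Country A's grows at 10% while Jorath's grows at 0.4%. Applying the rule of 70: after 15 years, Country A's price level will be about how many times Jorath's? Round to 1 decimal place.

Country A pulls ahead at 9.6 pp per year, so the ratio doubles every 70/9.6 ≈ 7.29 years.
In 15 years that's 2.06 doublings: 2^2.06 ≈ 4.2.

around 4.2 times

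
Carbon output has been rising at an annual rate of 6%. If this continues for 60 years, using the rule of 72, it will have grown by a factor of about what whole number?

32 times

72/6 ≈ 12.00 years per doubling.
60 years fits 5 doublings: 2^5 = 32.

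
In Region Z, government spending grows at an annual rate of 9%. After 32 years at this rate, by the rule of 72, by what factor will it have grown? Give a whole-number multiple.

Doubling time ≈ 72/9 = 8.00 years.
32/8.00 ≈ 4 doublings, so about 2^4 = 16×.

about 16 times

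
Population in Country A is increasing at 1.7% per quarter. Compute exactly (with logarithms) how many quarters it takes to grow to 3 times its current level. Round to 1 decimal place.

t = ln(3) / ln(1 + 0.017) = 1.0986 / 0.016857 ≈ 65.17.

65.2 quarters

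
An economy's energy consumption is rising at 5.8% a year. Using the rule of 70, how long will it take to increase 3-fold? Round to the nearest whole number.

One doubling takes 70/5.8 = 12.07 years.
3× is log₂ 3 ≈ 1.58 doublings, so ≈ 1.58 × 12.07 = 19 years.

around 19 years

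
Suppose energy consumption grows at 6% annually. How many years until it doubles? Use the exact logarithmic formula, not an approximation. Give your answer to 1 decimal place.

11.9 years

t = ln(2) / ln(1 + 0.06) = 0.6931 / 0.058269 ≈ 11.89.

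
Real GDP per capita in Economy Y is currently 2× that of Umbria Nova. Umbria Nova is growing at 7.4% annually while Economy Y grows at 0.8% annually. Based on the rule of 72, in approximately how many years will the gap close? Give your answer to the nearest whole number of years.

What matters is the difference: 6.6 pp.
Rule of 72 on the gap: the ratio halves every 72/6.6 ≈ 10.91 years.
A 2× gap closes after 1 halving: 1 × 10.91 ≈ 11 years.

11 years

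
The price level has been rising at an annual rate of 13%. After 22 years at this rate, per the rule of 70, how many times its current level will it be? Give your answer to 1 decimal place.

Doubles every ≈ 5.38 years (70/13).
22 years is 4.09 doublings; 2^4.09 ≈ 17.0×.

17.0 times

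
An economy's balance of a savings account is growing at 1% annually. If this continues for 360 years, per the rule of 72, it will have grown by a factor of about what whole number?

Doubling time ≈ 72/1 = 72.00 years.
360/72.00 ≈ 5 doublings, so about 2^5 = 32×.

approximately 32 times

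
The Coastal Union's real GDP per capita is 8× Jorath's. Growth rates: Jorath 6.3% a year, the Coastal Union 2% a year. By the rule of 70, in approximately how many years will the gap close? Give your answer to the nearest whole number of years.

≈ 49 years

Jorath gains on the Coastal Union at 6.3% − 2% = 4.3 points a year.
At that relative rate the gap halves every 70/4.3 ≈ 16.28 years.
An 8× gap closes after 3 halvings: 3 × 16.28 ≈ 49 years.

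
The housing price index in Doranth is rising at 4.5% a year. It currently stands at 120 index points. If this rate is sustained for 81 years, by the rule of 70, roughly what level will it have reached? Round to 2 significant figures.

approximately 4400 index points

It doubles every 70/4.5 ≈ 15.56 years, so 81 years is 5.21 doublings.
2^5.21 ≈ 37.01; 120 × 37.01 ≈ 4400 index points.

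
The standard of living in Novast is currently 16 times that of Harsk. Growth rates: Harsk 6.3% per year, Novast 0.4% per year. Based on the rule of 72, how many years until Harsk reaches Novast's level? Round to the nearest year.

The growth-rate gap is 6.3% − 0.4% = 5.9 percentage points.
So the ratio between them halves every 72/5.9 ≈ 12.20 years.
A 16 times gap closes after 4 halvings: 4 × 12.20 ≈ 49 years.

about 49 years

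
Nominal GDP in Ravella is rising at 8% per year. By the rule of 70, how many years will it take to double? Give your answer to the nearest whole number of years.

≈ 9 years

At 8%, doubling takes about 70/8 = 8.75 years.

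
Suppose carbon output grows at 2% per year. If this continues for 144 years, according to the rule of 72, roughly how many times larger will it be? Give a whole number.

≈ 16 times

72/2 ≈ 36.00 years per doubling.
144 years fits 4 doublings: 2^4 = 16.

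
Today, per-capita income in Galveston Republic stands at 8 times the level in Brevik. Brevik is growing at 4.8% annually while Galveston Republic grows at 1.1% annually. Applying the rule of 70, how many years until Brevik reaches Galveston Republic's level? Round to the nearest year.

around 57 years

The growth-rate gap is 4.8% − 1.1% = 3.7 percentage points.
So the ratio between them halves every 70/3.7 ≈ 18.92 years.
An 8 times gap closes after 3 halvings: 3 × 18.92 ≈ 57 years.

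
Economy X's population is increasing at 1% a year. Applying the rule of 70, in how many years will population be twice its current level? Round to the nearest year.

70/1 ≈ 70.00, so it doubles roughly every 70 years.

≈ 70 years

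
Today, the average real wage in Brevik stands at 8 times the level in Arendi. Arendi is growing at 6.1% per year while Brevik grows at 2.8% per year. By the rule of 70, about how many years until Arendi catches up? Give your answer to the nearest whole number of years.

The growth-rate gap is 6.1% − 2.8% = 3.3 percentage points.
So the ratio between them halves every 70/3.3 ≈ 21.21 years.
An 8 times gap closes after 3 halvings: 3 × 21.21 ≈ 64 years.

roughly 64 years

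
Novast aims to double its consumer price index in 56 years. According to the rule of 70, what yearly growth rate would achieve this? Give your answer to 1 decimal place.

approximately 1.3%

70 / 56 ≈ 1.25, so about 1.3% per year.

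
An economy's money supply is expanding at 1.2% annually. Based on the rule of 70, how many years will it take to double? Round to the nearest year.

about 58 years

70/1.2 ≈ 58.33, so it doubles roughly every 58 years.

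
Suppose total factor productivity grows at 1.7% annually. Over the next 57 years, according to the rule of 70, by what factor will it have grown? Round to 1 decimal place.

Doubling time ≈ 70/1.7 = 41.18 years.
57 years / 41.18 ≈ 1.38 doublings → factor 2^1.38 ≈ 2.6.

about 2.6 times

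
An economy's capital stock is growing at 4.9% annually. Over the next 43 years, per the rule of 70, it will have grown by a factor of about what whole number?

about 8 times

70/4.9 ≈ 14.29 years per doubling.
43 years fits 3 doublings: 2^3 = 8.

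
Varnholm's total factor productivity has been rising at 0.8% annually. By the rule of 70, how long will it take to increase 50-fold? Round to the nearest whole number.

Doubling time ≈ 70/0.8 = 87.50 years.
Reaching 50× takes log₂(50) ≈ 5.64 doublings.
5.64 × 87.50 ≈ 494 years.

approximately 494 years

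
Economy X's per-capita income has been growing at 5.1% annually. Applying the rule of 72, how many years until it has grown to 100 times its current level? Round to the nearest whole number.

Doubling time ≈ 72/5.1 = 14.12 years.
100× is log₂ 100 ≈ 6.64 doublings, so ≈ 6.64 × 14.12 = 94 years.

approximately 94 years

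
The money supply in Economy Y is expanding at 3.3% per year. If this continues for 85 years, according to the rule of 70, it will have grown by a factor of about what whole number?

At 3.3% one doubling takes ≈ 21.21 years; 85 years is 4 of them, so ×16.

about 16 times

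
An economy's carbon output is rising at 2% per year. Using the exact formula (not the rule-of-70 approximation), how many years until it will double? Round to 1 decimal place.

35.0 years

t = ln(2) / ln(1 + 0.02) = 0.6931 / 0.019803 ≈ 35.00.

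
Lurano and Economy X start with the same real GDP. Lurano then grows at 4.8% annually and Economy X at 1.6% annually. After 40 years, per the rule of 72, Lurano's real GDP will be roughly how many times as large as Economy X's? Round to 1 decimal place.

Lurano pulls ahead at 3.2 pp per year, so the ratio doubles every 72/3.2 ≈ 22.50 years.
In 40 years that's 1.78 doublings: 2^1.78 ≈ 3.4.

≈ 3.4 times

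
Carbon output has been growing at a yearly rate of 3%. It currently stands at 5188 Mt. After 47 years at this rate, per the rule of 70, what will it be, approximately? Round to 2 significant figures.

Doubling time ≈ 70/3 = 23.33 years.
47 years is 47/23.33 ≈ 2.01 doublings, a factor of 2^2.01 ≈ 4.03.
5188 × 4.03 ≈ 21000 Mt.

≈ 21000 Mt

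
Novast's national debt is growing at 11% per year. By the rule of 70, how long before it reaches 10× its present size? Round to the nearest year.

21 years

One doubling takes 70/11 = 6.36 years.
10× is log₂ 10 ≈ 3.32 doublings, so ≈ 3.32 × 6.36 = 21 years.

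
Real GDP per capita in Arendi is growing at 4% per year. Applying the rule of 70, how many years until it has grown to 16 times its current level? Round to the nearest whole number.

At 4% it doubles every 70/4 ≈ 17.50 years.
Getting to 16× needs 4 doublings: 4 × 17.50 ≈ 70 years.

approximately 70 years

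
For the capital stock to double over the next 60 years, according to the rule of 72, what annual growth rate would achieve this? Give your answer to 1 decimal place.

approximately 1.2% annually

72 / 60 ≈ 1.20, so about 1.2% annually.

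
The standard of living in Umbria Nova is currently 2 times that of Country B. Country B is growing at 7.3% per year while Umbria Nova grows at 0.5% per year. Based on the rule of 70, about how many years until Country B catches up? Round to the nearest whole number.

≈ 10 years

What matters is the difference: 6.8 pp.
Rule of 70 on the gap: the ratio halves every 70/6.8 ≈ 10.29 years.
A 2 times gap closes after 1 halving: 1 × 10.29 ≈ 10 years.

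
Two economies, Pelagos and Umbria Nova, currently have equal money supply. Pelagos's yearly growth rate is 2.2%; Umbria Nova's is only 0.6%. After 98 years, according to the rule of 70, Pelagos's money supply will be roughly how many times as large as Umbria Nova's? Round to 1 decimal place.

Rate gap = 2.2% − 0.6% = 1.6 points.
The ratio doubles every 70/1.6 ≈ 43.75 years.
98/43.75 ≈ 2.24 doublings → ratio ≈ 2^2.24 ≈ 4.7.

about 4.7 times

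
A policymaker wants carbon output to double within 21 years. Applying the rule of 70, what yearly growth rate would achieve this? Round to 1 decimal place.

approximately 3.3%

70 / 21 ≈ 3.33, so about 3.3% per year.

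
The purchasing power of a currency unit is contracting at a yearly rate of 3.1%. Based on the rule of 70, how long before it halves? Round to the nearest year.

The rule works in reverse for decay: 70/3.1 ≈ 22.58 years to halve.

23 years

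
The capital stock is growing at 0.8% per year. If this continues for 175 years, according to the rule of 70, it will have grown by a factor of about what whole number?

Doubling time ≈ 70/0.8 = 87.50 years.
175/87.50 ≈ 2 doublings, so about 2^2 = 4×.

about 4 times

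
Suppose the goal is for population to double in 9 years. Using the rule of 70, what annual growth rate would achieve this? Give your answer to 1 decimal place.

approximately 7.8%

70 / 9 ≈ 7.78, so about 7.8% annually.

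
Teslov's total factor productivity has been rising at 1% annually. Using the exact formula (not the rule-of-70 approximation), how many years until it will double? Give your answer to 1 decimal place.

69.7 years

t = ln(2) / ln(1 + 0.01) = 0.6931 / 0.009950 ≈ 69.66.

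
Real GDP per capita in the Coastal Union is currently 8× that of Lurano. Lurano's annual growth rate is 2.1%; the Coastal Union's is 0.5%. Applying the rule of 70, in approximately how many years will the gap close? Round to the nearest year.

What matters is the difference: 1.6 pp.
Rule of 70 on the gap: the ratio halves every 70/1.6 ≈ 43.75 years.
An 8× gap closes after 3 halvings: 3 × 43.75 ≈ 131 years.

around 131 years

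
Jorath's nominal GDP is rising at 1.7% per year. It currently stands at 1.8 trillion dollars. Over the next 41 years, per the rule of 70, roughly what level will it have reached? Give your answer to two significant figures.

roughly 3.6 trillion dollars

Doubling time ≈ 70/1.7 = 41.18 years.
41 years is 41/41.18 ≈ 1.00 doublings, a factor of 2^1.00 ≈ 2.00.
1.8 × 2.00 ≈ 3.6 trillion dollars.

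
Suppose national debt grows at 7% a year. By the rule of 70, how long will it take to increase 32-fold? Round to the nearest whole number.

≈ 50 years

Doubling time ≈ 70/7 = 10.00 years.
Getting to 32× needs 5 doublings: 5 × 10.00 ≈ 50 years.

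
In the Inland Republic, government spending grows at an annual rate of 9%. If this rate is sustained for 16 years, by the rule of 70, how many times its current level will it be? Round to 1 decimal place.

Doubling time ≈ 70/9 = 7.78 years.
16 years / 7.78 ≈ 2.06 doublings → factor 2^2.06 ≈ 4.2.

roughly 4.2 times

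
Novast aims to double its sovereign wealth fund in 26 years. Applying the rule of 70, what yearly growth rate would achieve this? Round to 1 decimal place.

70 / 26 ≈ 2.69, so about 2.7% per year.

around 2.7%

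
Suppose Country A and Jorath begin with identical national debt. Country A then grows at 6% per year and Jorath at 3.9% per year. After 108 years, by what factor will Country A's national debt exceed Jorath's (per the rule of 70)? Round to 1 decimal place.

around 9.4 times

Country A pulls ahead at 2.1 pp per year, so the ratio doubles every 70/2.1 ≈ 33.33 years.
In 108 years that's 3.24 doublings: 2^3.24 ≈ 9.4.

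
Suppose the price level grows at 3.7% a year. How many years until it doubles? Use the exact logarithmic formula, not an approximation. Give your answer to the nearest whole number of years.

19 years

t = ln(2) / ln(1 + 0.037) = 0.6931 / 0.036332 ≈ 19.08.
≈ 19 years.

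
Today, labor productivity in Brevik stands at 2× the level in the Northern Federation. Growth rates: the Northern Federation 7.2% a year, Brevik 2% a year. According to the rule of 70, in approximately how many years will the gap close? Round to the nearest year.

≈ 13 years

the Northern Federation gains on Brevik at 7.2% − 2% = 5.2 points a year.
At that relative rate the gap halves every 70/5.2 ≈ 13.46 years.
A 2× gap closes after 1 halving: 1 × 13.46 ≈ 13 years.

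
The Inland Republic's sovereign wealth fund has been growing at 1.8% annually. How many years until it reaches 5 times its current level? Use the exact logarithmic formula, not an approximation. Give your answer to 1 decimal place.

t = ln(5) / ln(1 + 0.018) = 1.6094 / 0.017840 ≈ 90.21.

90.2 years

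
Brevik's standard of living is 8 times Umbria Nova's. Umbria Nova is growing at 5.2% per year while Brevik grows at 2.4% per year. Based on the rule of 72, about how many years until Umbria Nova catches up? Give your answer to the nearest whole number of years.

What matters is the difference: 2.8 pp.
Rule of 72 on the gap: the ratio halves every 72/2.8 ≈ 25.71 years.
An 8 times gap closes after 3 halvings: 3 × 25.71 ≈ 77 years.

77 years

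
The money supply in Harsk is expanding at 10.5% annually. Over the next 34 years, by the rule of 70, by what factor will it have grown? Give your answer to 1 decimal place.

roughly 34.3 times

Doubling time ≈ 70/10.5 = 6.67 years.
34 years / 6.67 ≈ 5.10 doublings → factor 2^5.10 ≈ 34.3.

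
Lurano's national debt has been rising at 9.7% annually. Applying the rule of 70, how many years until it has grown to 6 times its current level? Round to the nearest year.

At 9.7% it doubles every 70/9.7 ≈ 7.22 years.
6× is log₂ 6 ≈ 2.58 doublings, so ≈ 2.58 × 7.22 = 19 years.

19 years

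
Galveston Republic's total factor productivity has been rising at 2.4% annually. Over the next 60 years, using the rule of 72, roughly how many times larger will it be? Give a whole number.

Doubling time ≈ 72/2.4 = 30.00 years.
60/30.00 ≈ 2 doublings, so about 2^2 = 4×.

≈ 4 times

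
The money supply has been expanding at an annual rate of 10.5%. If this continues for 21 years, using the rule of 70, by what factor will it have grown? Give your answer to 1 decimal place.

approximately 8.9 times

Doubling time ≈ 70/10.5 = 6.67 years.
21 years / 6.67 ≈ 3.15 doublings → factor 2^3.15 ≈ 8.9.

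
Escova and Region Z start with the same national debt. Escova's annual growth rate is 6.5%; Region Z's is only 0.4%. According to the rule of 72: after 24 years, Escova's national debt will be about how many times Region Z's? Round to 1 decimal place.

Only the 6.1-point difference matters.
72/6.1 ≈ 11.80 years per doubling of the ratio; 24 years gives 2.03 doublings, so ≈ 4.1×.

4.1 times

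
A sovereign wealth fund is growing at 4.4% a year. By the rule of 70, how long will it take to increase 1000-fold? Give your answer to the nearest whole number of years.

At 4.4% it doubles every 70/4.4 ≈ 15.91 years.
Reaching 1000× takes log₂(1000) ≈ 9.97 doublings.
9.97 × 15.91 ≈ 159 years.

about 159 years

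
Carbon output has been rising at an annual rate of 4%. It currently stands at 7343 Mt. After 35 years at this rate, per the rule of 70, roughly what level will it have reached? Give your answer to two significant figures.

It doubles every 70/4 ≈ 17.50 years, so 35 years is 2.00 doublings.
2^2.00 ≈ 4.00; 7343 × 4.00 ≈ 29000 Mt.

29000 Mt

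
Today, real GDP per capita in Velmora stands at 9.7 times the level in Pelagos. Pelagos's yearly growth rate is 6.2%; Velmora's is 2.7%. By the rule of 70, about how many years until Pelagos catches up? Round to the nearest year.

around 66 years

Pelagos gains on Velmora at 6.2% − 2.7% = 3.5 points a year.
At that relative rate the gap halves every 70/3.5 ≈ 20.00 years.
A 9.7 times gap takes log₂(9.7) ≈ 3.28 halvings to close: 3.28 × 20.00 ≈ 66 years.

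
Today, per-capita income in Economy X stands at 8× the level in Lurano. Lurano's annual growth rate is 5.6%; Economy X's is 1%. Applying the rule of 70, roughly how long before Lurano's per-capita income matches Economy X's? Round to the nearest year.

around 46 years

What matters is the difference: 4.6 pp.
Rule of 70 on the gap: the ratio halves every 70/4.6 ≈ 15.22 years.
An 8× gap closes after 3 halvings: 3 × 15.22 ≈ 46 years.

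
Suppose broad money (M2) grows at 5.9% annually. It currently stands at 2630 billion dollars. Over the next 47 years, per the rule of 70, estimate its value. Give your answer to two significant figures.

roughly 41000 billion dollars

It doubles every 70/5.9 ≈ 11.86 years, so 47 years is 3.96 doublings.
2^3.96 ≈ 15.56; 2630 × 15.56 ≈ 41000 billion dollars.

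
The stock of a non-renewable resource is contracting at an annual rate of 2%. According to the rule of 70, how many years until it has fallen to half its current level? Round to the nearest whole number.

Halving time ≈ 70 / 2 = 35.00 → 35 years.

around 35 years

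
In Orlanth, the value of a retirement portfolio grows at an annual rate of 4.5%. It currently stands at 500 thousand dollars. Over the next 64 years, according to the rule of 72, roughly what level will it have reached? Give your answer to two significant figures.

approximately 8000 thousand dollars

Doubling time ≈ 72/4.5 = 16.00 years.
64 years is 64/16.00 ≈ 4.00 doublings, a factor of 2^4.00 ≈ 16.00.
500 × 16.00 ≈ 8000 thousand dollars.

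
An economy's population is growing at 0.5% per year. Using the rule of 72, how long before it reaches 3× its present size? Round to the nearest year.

One doubling takes 72/0.5 = 144.00 years.
Reaching 3× takes log₂(3) ≈ 1.58 doublings.
1.58 × 144.00 ≈ 228 years.

about 228 years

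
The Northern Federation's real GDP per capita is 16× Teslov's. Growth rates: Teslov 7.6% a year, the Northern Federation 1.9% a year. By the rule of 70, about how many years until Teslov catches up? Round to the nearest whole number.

about 49 years

What matters is the difference: 5.7 pp.
Rule of 70 on the gap: the ratio halves every 70/5.7 ≈ 12.28 years.
A 16× gap closes after 4 halvings: 4 × 12.28 ≈ 49 years.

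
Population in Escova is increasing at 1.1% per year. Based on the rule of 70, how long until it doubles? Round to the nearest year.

around 64 years

Doubling time ≈ 70 / 1.1 = 63.64 years.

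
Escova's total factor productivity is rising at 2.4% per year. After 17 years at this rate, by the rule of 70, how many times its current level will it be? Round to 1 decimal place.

Doubles every ≈ 29.17 years (70/2.4).
17 years is 0.58 doublings; 2^0.58 ≈ 1.5×.

1.5 times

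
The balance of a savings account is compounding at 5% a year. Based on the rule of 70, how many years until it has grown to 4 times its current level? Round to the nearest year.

≈ 28 years

One doubling takes 70/5 = 14.00 years.
4 = 2^2, so 2 doublings → 28 years.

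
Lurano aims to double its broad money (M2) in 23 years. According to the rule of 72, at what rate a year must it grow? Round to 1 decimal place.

roughly 3.1%

72 / 23 ≈ 3.13, so about 3.1% a year.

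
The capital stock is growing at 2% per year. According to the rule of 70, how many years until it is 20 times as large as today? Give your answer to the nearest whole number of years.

One doubling takes 70/2 = 35.00 years.
20× is log₂ 20 ≈ 4.32 doublings, so ≈ 4.32 × 35.00 = 151 years.

151 years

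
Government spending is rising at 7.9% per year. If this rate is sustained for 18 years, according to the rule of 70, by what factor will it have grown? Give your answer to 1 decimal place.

around 4.1 times

Doubles every ≈ 8.86 years (70/7.9).
18 years is 2.03 doublings; 2^2.03 ≈ 4.1×.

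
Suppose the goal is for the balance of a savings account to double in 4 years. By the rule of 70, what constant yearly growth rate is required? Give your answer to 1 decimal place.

70 / 4 ≈ 17.50, so about 17.5% per year.

about 17.5% per year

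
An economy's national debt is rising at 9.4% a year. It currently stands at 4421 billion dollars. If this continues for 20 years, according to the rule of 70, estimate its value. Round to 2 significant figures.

roughly 28000 billion dollars

It doubles every 70/9.4 ≈ 7.45 years, so 20 years is 2.68 doublings.
2^2.68 ≈ 6.41; 4421 × 6.41 ≈ 28000 billion dollars.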